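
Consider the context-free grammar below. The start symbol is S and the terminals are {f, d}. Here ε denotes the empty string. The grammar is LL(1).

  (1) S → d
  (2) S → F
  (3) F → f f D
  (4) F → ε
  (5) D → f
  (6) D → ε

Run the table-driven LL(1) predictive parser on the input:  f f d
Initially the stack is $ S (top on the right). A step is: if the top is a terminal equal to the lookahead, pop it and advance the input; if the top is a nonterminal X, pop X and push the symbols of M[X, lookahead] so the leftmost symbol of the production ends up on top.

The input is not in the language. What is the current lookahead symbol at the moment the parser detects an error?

step 1: stack=$ S  input=f f d $  — expand S → F
step 2: stack=$ F  input=f f d $  — expand F → f f D
step 3: stack=$ D f f  input=f f d $  — match f
step 4: stack=$ D f  input=f d $  — match f
step 5: stack=$ D  input=d $  — error: M[D, d] is empty

d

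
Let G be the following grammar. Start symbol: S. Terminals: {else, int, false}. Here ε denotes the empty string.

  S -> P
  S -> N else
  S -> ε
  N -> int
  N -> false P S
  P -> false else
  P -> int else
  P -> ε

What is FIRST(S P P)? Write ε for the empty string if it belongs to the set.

{ε, false, int}

FIRST(N) = {false, int}
FIRST(P) = {ε, false, int}
FIRST(S) = {ε, false, int}  (via P, N else)
FIRST(S P P): take FIRST of each symbol in turn, carrying on past any symbol whose FIRST contains ε; result {ε, false, int}.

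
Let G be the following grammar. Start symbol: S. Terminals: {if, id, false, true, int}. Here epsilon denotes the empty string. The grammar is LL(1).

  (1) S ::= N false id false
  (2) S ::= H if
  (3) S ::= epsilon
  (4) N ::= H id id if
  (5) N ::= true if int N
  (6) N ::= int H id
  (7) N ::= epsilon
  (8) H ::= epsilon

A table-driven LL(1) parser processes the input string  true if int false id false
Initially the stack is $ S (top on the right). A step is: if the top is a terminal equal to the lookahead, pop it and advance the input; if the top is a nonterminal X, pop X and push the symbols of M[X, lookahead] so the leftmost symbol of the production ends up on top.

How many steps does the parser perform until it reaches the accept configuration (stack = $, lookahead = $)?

     Stack                           Input                         Action
  1  $ S                             true if int false id false $  expand S ::= N false id false
  2  $ false id false N              true if int false id false $  expand N ::= true if int N
  3  $ false id false N int if true  true if int false id false $  match true
  4  $ false id false N int if       if int false id false $       match if
  5  $ false id false N int          int false id false $          match int
  6  $ false id false N              false id false $              expand N ::= epsilon
  7  $ false id false                false id false $              match false
  8  $ false id                      id false $                    match id
  9  $ false                         false $                       match false
Accept reached after 9 steps.

9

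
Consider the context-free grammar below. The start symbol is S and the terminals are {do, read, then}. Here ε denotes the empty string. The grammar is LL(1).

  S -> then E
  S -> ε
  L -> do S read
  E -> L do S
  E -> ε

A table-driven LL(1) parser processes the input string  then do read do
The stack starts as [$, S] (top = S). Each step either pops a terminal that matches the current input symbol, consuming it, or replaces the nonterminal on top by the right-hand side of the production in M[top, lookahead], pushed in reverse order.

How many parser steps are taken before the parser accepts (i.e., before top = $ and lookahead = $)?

9

step 1: stack=$ S  input=then do read do $  — expand S -> then E
step 2: stack=$ E then  input=then do read do $  — match then
step 3: stack=$ E  input=do read do $  — expand E -> L do S
step 4: stack=$ S do L  input=do read do $  — expand L -> do S read
step 5: stack=$ S do read S do  input=do read do $  — match do
step 6: stack=$ S do read S  input=read do $  — expand S -> ε
step 7: stack=$ S do read  input=read do $  — match read
step 8: stack=$ S do  input=do $  — match do
step 9: stack=$ S  input=$  — expand S -> ε
Accept reached after 9 steps.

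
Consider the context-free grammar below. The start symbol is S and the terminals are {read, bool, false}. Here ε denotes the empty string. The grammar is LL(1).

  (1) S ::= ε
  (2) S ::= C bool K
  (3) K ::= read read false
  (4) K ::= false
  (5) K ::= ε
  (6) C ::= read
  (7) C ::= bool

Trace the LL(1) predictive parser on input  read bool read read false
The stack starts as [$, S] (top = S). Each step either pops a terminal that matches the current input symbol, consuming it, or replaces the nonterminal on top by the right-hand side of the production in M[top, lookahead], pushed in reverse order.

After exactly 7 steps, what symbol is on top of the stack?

false

step 1: stack=$ S  input=read bool read read false $  — expand S ::= C bool K
step 2: stack=$ K bool C  input=read bool read read false $  — expand C ::= read
step 3: stack=$ K bool read  input=read bool read read false $  — match read
step 4: stack=$ K bool  input=bool read read false $  — match bool
step 5: stack=$ K  input=read read false $  — expand K ::= read read false
step 6: stack=$ false read read  input=read read false $  — match read
step 7: stack=$ false read  input=read false $  — match read
Stack after step 7: $ false (top = false).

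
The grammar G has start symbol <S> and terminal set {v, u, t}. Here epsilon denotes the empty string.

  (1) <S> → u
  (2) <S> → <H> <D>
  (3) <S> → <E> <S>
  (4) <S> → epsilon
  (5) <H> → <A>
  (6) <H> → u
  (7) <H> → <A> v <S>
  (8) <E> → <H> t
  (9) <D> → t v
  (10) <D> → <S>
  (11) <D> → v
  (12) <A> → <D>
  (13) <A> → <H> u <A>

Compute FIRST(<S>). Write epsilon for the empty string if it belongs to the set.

FIRST(<S>) = {epsilon, t, u, v}  (via <H> <D>, <E> <S>)
FIRST(<D>) = {epsilon, t, u, v}  (via <S>)
FIRST(<H>) = {epsilon, t, u, v}  (via <A>, <A> v <S>)
FIRST(<E>) = {t, u, v}  (via <H> t)
FIRST(<A>) = {epsilon, t, u, v}  (via <D>, <H> u <A>)

{epsilon, t, u, v}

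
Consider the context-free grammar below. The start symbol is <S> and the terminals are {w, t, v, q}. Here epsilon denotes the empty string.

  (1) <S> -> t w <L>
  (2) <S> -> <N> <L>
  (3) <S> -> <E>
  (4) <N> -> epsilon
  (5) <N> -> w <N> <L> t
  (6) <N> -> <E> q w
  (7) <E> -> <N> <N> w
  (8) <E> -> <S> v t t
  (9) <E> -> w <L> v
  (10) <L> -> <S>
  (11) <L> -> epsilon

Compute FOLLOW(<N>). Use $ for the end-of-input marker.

{$, t, v, w}

FIRST(<S>) = {epsilon, t, v, w}  (via <N> <L>, <E>)
FIRST(<L>) = {epsilon, t, v, w}  (via <S>)
FIRST(<N>) = {epsilon, t, v, w}  (via <E> q w)
FIRST(<E>) = {t, v, w}  (via <N> <N> w, <S> v t t)
FOLLOW(<S>) includes $ since <S> is the start symbol.
FOLLOW(<S>): in <E>-><S> v t t, <S> is followed by v t t with FIRST {v}; in <L>-><S>, the suffix after <S> is empty, so FOLLOW(<S>) ⊇ FOLLOW(<L>) = {$, t, v}. Thus FOLLOW(<S>) = {$, t, v}.
FOLLOW(<N>): in <S>-><N> <L>, <N> is followed by <L> with FIRST {epsilon, t, v, w}; in <S>-><N> <L>, the suffix after <N> is nullable, so FOLLOW(<N>) ⊇ FOLLOW(<S>) = {$, t, v}; in <N>->w <N> <L> t, <N> is followed by <L> t with FIRST {t, v, w}; in <E>-><N> <N> w (occurrence 1), <N> is followed by <N> w with FIRST {t, v, w}; in <E>-><N> <N> w (occurrence 2), <N> is followed by w with FIRST {w}. Thus FOLLOW(<N>) = {$, t, v, w}.
FOLLOW(<E>): in <S>-><E>, the suffix after <E> is empty, so FOLLOW(<E>) ⊇ FOLLOW(<S>) = {$, t, v}; in <N>-><E> q w, <E> is followed by q w with FIRST {q}. Thus FOLLOW(<E>) = {$, q, t, v}.
FOLLOW(<L>): in <S>->t w <L>, the suffix after <L> is empty, so FOLLOW(<L>) ⊇ FOLLOW(<S>) = {$, t, v}; in <S>-><N> <L>, the suffix after <L> is empty, so FOLLOW(<L>) ⊇ FOLLOW(<S>) = {$, t, v}; in <N>->w <N> <L> t, <L> is followed by t with FIRST {t}; in <E>->w <L> v, <L> is followed by v with FIRST {v}. Thus FOLLOW(<L>) = {$, t, v}.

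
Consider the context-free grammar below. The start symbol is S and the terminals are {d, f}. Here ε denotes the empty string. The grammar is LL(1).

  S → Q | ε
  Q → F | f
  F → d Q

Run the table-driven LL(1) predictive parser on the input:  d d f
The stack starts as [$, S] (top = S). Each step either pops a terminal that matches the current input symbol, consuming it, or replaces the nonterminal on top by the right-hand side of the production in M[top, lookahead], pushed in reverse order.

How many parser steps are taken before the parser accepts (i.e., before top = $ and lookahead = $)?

     Stack  Input    Action
  1  $ S    d d f $  expand S → Q
  2  $ Q    d d f $  expand Q → F
  3  $ F    d d f $  expand F → d Q
  4  $ Q d  d d f $  match d
  5  $ Q    d f $    expand Q → F
  6  $ F    d f $    expand F → d Q
  7  $ Q d  d f $    match d
  8  $ Q    f $      expand Q → f
  9  $ f    f $      match f
Accept reached after 9 steps.

9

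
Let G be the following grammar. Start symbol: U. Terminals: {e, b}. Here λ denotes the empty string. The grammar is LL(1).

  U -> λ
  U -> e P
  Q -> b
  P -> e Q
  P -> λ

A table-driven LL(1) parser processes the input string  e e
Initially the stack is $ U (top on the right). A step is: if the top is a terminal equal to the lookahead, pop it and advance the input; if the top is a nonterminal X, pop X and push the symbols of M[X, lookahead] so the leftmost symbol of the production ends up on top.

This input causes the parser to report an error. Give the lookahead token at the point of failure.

$

step 1: stack=$ U  input=e e $  — expand U -> e P
step 2: stack=$ P e  input=e e $  — match e
step 3: stack=$ P  input=e $  — expand P -> e Q
step 4: stack=$ Q e  input=e $  — match e
step 5: stack=$ Q  input=$  — error: M[Q, $] is empty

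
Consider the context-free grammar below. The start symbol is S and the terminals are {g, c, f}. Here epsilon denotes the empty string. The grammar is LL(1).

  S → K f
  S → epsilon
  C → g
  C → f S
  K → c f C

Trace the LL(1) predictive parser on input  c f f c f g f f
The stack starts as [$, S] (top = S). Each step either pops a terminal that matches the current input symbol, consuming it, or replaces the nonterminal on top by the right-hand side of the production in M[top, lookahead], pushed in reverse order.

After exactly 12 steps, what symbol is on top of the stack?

      Stack        Input              Action
   1  $ S          c f f c f g f f $  expand S → K f
   2  $ f K        c f f c f g f f $  expand K → c f C
   3  $ f C f c    c f f c f g f f $  match c
   4  $ f C f      f f c f g f f $    match f
   5  $ f C        f c f g f f $      expand C → f S
   6  $ f S f      f c f g f f $      match f
   7  $ f S        c f g f f $        expand S → K f
   8  $ f f K      c f g f f $        expand K → c f C
   9  $ f f C f c  c f g f f $        match c
  10  $ f f C f    f g f f $          match f
  11  $ f f C      g f f $            expand C → g
  12  $ f f g      g f f $            match g
Stack after step 12: $ f f (top = f).

f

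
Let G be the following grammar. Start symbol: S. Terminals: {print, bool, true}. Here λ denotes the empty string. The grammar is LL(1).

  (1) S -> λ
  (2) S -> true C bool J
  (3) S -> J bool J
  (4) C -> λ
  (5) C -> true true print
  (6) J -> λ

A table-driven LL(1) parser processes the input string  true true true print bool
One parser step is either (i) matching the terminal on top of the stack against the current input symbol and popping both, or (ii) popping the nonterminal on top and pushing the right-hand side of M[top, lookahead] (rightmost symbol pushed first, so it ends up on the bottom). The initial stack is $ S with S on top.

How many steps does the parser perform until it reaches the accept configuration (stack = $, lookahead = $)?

8

step 1: stack=$ S  input=true true true print bool $  — expand S -> true C bool J
step 2: stack=$ J bool C true  input=true true true print bool $  — match true
step 3: stack=$ J bool C  input=true true print bool $  — expand C -> true true print
step 4: stack=$ J bool print true true  input=true true print bool $  — match true
step 5: stack=$ J bool print true  input=true print bool $  — match true
step 6: stack=$ J bool print  input=print bool $  — match print
step 7: stack=$ J bool  input=bool $  — match bool
step 8: stack=$ J  input=$  — expand J -> λ
Accept reached after 8 steps.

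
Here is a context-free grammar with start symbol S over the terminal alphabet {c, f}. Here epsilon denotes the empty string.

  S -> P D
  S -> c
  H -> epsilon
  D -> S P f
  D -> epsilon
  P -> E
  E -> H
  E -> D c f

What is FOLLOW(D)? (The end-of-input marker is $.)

FIRST(H): from H->epsilon we get {epsilon}. So FIRST(H) = {epsilon}.
FIRST(S): from S->P D we get {epsilon, c, f}; from S->c we get {c}. So FIRST(S) = {epsilon, c, f}.
FIRST(D): from D->S P f we get {c, f}; from D->epsilon we get {epsilon}. So FIRST(D) = {epsilon, c, f}.
FIRST(E): from E->H we get {epsilon}; from E->D c f we get {c, f}. So FIRST(E) = {epsilon, c, f}.
FIRST(P): from P->E we get {epsilon, c, f}. So FIRST(P) = {epsilon, c, f}.
FOLLOW(S) includes $ since S is the start symbol.
FOLLOW(S): in D->S P f, S is followed by P f with FIRST {c, f}. Thus FOLLOW(S) = {$, c, f}.
FOLLOW(D): in S->P D, the suffix after D is empty, so FOLLOW(D) ⊇ FOLLOW(S) = {$, c, f}; in E->D c f, D is followed by c f with FIRST {c}. Thus FOLLOW(D) = {$, c, f}.
FOLLOW(P): in S->P D, P is followed by D with FIRST {epsilon, c, f}; in S->P D, the suffix after P is nullable, so FOLLOW(P) ⊇ FOLLOW(S) = {$, c, f}; in D->S P f, P is followed by f with FIRST {f}. Thus FOLLOW(P) = {$, c, f}.
FOLLOW(E): in P->E, the suffix after E is empty, so FOLLOW(E) ⊇ FOLLOW(P) = {$, c, f}. Thus FOLLOW(E) = {$, c, f}.
FOLLOW(H): in E->H, the suffix after H is empty, so FOLLOW(H) ⊇ FOLLOW(E) = {$, c, f}. Thus FOLLOW(H) = {$, c, f}.

{$, c, f}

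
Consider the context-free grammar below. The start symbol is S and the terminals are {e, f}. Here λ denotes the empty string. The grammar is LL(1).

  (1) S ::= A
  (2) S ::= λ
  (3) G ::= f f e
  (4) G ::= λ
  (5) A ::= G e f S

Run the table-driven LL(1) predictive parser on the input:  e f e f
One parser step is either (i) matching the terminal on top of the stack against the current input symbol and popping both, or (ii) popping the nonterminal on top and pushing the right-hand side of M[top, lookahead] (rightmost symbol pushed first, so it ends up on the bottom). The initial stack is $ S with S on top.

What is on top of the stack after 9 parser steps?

f

step 1: stack=$ S  input=e f e f $  — expand S ::= A
step 2: stack=$ A  input=e f e f $  — expand A ::= G e f S
step 3: stack=$ S f e G  input=e f e f $  — expand G ::= λ
step 4: stack=$ S f e  input=e f e f $  — match e
step 5: stack=$ S f  input=f e f $  — match f
step 6: stack=$ S  input=e f $  — expand S ::= A
step 7: stack=$ A  input=e f $  — expand A ::= G e f S
step 8: stack=$ S f e G  input=e f $  — expand G ::= λ
step 9: stack=$ S f e  input=e f $  — match e
Stack after step 9: $ S f (top = f).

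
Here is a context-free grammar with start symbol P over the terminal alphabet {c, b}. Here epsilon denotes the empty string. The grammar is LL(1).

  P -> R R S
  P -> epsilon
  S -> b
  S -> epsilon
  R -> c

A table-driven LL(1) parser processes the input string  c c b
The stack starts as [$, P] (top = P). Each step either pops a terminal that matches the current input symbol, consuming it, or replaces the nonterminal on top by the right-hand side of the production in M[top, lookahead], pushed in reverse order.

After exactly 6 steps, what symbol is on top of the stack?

b

     Stack    Input    Action
  1  $ P      c c b $  expand P -> R R S
  2  $ S R R  c c b $  expand R -> c
  3  $ S R c  c c b $  match c
  4  $ S R    c b $    expand R -> c
  5  $ S c    c b $    match c
  6  $ S      b $      expand S -> b
Stack after step 6: $ b (top = b).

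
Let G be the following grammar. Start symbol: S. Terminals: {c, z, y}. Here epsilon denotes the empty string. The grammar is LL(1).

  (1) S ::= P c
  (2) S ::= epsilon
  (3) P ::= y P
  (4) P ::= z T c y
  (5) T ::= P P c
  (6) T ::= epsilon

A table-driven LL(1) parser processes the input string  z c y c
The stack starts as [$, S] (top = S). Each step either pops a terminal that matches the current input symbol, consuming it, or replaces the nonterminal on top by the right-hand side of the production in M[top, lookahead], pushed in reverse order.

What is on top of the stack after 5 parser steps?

     Stack        Input      Action
  1  $ S          z c y c $  expand S ::= P c
  2  $ c P        z c y c $  expand P ::= z T c y
  3  $ c y c T z  z c y c $  match z
  4  $ c y c T    c y c $    expand T ::= epsilon
  5  $ c y c      c y c $    match c
Stack after step 5: $ c y (top = y).

y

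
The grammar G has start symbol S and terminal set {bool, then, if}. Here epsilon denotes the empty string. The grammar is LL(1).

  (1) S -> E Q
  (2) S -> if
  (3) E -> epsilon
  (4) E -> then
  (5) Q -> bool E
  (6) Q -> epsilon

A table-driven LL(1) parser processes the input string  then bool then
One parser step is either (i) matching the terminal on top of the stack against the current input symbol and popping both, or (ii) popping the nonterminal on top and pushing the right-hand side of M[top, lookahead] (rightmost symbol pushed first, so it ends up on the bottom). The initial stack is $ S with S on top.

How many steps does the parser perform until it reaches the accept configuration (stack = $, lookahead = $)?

     Stack     Input             Action
  1  $ S       then bool then $  expand S -> E Q
  2  $ Q E     then bool then $  expand E -> then
  3  $ Q then  then bool then $  match then
  4  $ Q       bool then $       expand Q -> bool E
  5  $ E bool  bool then $       match bool
  6  $ E       then $            expand E -> then
  7  $ then    then $            match then
Accept reached after 7 steps.

7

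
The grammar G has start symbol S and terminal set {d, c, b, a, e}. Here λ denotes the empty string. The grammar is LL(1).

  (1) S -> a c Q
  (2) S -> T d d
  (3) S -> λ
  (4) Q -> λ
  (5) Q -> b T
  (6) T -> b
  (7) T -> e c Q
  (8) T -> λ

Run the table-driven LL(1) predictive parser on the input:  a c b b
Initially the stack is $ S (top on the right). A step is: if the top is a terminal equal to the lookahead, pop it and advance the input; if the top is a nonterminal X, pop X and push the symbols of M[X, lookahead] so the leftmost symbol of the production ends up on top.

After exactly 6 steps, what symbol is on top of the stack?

b

     Stack    Input      Action
  1  $ S      a c b b $  expand S -> a c Q
  2  $ Q c a  a c b b $  match a
  3  $ Q c    c b b $    match c
  4  $ Q      b b $      expand Q -> b T
  5  $ T b    b b $      match b
  6  $ T      b $        expand T -> b
Stack after step 6: $ b (top = b).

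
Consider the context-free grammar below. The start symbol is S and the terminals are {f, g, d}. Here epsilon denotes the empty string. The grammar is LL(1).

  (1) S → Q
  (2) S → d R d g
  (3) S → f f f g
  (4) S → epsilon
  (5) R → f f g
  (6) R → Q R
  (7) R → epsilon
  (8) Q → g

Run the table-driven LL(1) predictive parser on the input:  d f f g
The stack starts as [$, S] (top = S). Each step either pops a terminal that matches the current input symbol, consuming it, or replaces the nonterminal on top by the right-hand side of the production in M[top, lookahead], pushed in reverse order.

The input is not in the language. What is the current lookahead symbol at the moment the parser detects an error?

     Stack        Input      Action
  1  $ S          d f f g $  expand S → d R d g
  2  $ g d R d    d f f g $  match d
  3  $ g d R      f f g $    expand R → f f g
  4  $ g d g f f  f f g $    match f
  5  $ g d g f    f g $      match f
  6  $ g d g      g $        match g
  7  $ g d        $          error: top is terminal d but lookahead is $

$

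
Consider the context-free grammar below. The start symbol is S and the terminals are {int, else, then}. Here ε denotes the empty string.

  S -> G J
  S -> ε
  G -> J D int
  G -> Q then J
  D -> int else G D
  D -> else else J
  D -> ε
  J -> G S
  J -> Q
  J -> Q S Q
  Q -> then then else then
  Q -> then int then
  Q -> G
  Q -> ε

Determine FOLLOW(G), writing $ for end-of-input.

FIRST(D): from D->int else G D we get {int}; from D->else else J we get {else}; from D->ε we get {ε}. So FIRST(D) = {ε, else, int}.
FIRST(S): from S->G J we get {else, int, then}; from S->ε we get {ε}. So FIRST(S) = {ε, else, int, then}.
FIRST(G): from G->J D int we get {else, int, then}; from G->Q then J we get {else, int, then}. So FIRST(G) = {else, int, then}.
FIRST(Q): from Q->then then else then we get {then}; from Q->then int then we get {then}; from Q->G we get {else, int, then}; from Q->ε we get {ε}. So FIRST(Q) = {ε, else, int, then}.
FIRST(J): from J->G S we get {else, int, then}; from J->Q we get {ε, else, int, then}; from J->Q S Q we get {ε, else, int, then}. So FIRST(J) = {ε, else, int, then}.
FOLLOW(S) includes $ since S is the start symbol.
FOLLOW(D): in G->J D int, D is followed by int with FIRST {int}; in D->int else G D, the suffix after D is empty (adds nothing new). Thus FOLLOW(D) = {int}.
FOLLOW(S): in J->G S, the suffix after S is empty, so FOLLOW(S) ⊇ FOLLOW(J) = {$, else, int, then}; in J->Q S Q, S is followed by Q with FIRST {ε, else, int, then}; in J->Q S Q, the suffix after S is nullable, so FOLLOW(S) ⊇ FOLLOW(J) = {$, else, int, then}. Thus FOLLOW(S) = {$, else, int, then}.
FOLLOW(G): in S->G J, G is followed by J with FIRST {ε, else, int, then}; in S->G J, the suffix after G is nullable, so FOLLOW(G) ⊇ FOLLOW(S) = {$, else, int, then}; in D->int else G D, G is followed by D with FIRST {ε, else, int}; in D->int else G D, the suffix after G is nullable, so FOLLOW(G) ⊇ FOLLOW(D) = {int}; in J->G S, G is followed by S with FIRST {ε, else, int, then}; in J->G S, the suffix after G is nullable, so FOLLOW(G) ⊇ FOLLOW(J) = {$, else, int, then}; in Q->G, the suffix after G is empty, so FOLLOW(G) ⊇ FOLLOW(Q) = {$, else, int, then}. Thus FOLLOW(G) = {$, else, int, then}.
FOLLOW(J): in S->G J, the suffix after J is empty, so FOLLOW(J) ⊇ FOLLOW(S) = {$, else, int, then}; in G->J D int, J is followed by D int with FIRST {else, int}; in G->Q then J, the suffix after J is empty, so FOLLOW(J) ⊇ FOLLOW(G) = {$, else, int, then}; in D->else else J, the suffix after J is empty, so FOLLOW(J) ⊇ FOLLOW(D) = {int}. Thus FOLLOW(J) = {$, else, int, then}.
FOLLOW(Q): in G->Q then J, Q is followed by then J with FIRST {then}; in J->Q, the suffix after Q is empty, so FOLLOW(Q) ⊇ FOLLOW(J) = {$, else, int, then}; in J->Q S Q (occurrence 1), Q is followed by S Q with FIRST {ε, else, int, then}; in J->Q S Q (occurrence 1), the suffix after Q is nullable, so FOLLOW(Q) ⊇ FOLLOW(J) = {$, else, int, then}; in J->Q S Q (occurrence 2), the suffix after Q is empty, so FOLLOW(Q) ⊇ FOLLOW(J) = {$, else, int, then}. Thus FOLLOW(Q) = {$, else, int, then}.

{$, else, int, then}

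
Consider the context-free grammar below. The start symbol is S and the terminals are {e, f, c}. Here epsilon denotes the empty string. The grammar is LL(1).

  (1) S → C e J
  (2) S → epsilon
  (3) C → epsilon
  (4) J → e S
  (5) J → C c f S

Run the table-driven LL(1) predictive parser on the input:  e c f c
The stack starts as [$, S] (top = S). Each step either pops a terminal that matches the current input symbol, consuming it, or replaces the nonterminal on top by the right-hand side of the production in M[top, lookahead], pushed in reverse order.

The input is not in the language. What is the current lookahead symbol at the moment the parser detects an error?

     Stack      Input      Action
  1  $ S        e c f c $  expand S → C e J
  2  $ J e C    e c f c $  expand C → epsilon
  3  $ J e      e c f c $  match e
  4  $ J        c f c $    expand J → C c f S
  5  $ S f c C  c f c $    expand C → epsilon
  6  $ S f c    c f c $    match c
  7  $ S f      f c $      match f
  8  $ S        c $        error: M[S, c] is empty

c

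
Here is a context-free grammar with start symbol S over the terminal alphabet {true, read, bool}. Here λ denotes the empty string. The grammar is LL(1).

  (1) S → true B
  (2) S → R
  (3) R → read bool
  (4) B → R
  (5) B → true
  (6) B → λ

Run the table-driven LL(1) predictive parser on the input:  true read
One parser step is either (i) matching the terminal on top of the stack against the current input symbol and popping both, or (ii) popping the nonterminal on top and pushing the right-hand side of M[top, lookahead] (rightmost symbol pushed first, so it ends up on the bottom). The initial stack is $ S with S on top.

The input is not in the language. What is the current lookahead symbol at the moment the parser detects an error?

$

step 1: stack=$ S  input=true read $  — expand S → true B
step 2: stack=$ B true  input=true read $  — match true
step 3: stack=$ B  input=read $  — expand B → R
step 4: stack=$ R  input=read $  — expand R → read bool
step 5: stack=$ bool read  input=read $  — match read
step 6: stack=$ bool  input=$  — error: top is terminal bool but lookahead is $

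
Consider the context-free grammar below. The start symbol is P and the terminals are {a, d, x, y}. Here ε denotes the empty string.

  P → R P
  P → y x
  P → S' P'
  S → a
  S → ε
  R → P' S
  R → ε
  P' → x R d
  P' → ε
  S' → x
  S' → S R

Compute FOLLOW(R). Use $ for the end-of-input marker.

{$, a, d, x, y}

FIRST(S) = {ε, a}
FIRST(P') = {ε, x}
FIRST(R) = {ε, a, x}  (via P' S)
FIRST(S') = {ε, a, x}  (via S R)
FIRST(P) = {ε, a, x, y}  (via R P, S' P')
FOLLOW(P) includes $ since P is the start symbol.
FOLLOW(P): in P→R P, the suffix after P is empty (adds nothing new). Thus FOLLOW(P) = {$}.
FOLLOW(S'): in P→S' P', S' is followed by P' with FIRST {ε, x}; in P→S' P', the suffix after S' is nullable, so FOLLOW(S') ⊇ FOLLOW(P) = {$}. Thus FOLLOW(S') = {$, x}.
FOLLOW(R): in P→R P, R is followed by P with FIRST {ε, a, x, y}; in P→R P, the suffix after R is nullable, so FOLLOW(R) ⊇ FOLLOW(P) = {$}; in P'→x R d, R is followed by d with FIRST {d}; in S'→S R, the suffix after R is empty, so FOLLOW(R) ⊇ FOLLOW(S') = {$, x}. Thus FOLLOW(R) = {$, a, d, x, y}.
FOLLOW(S): in R→P' S, the suffix after S is empty, so FOLLOW(S) ⊇ FOLLOW(R) = {$, a, d, x, y}; in S'→S R, S is followed by R with FIRST {ε, a, x}; in S'→S R, the suffix after S is nullable, so FOLLOW(S) ⊇ FOLLOW(S') = {$, x}. Thus FOLLOW(S) = {$, a, d, x, y}.
FOLLOW(P'): in P→S' P', the suffix after P' is empty, so FOLLOW(P') ⊇ FOLLOW(P) = {$}; in R→P' S, P' is followed by S with FIRST {ε, a}; in R→P' S, the suffix after P' is nullable, so FOLLOW(P') ⊇ FOLLOW(R) = {$, a, d, x, y}. Thus FOLLOW(P') = {$, a, d, x, y}.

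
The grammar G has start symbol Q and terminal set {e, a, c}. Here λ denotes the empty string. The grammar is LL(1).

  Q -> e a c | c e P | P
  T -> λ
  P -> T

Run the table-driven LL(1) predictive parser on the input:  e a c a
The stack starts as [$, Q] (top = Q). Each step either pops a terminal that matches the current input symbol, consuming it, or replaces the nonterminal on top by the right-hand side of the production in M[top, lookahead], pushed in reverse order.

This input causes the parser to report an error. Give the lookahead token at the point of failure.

a

     Stack    Input      Action
  1  $ Q      e a c a $  expand Q -> e a c
  2  $ c a e  e a c a $  match e
  3  $ c a    a c a $    match a
  4  $ c      c a $      match c
  5  $        a $        error: stack empty but input remains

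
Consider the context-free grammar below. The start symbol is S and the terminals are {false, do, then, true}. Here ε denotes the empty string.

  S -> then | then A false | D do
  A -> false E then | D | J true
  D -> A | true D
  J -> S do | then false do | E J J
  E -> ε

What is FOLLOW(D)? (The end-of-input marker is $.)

{do, false}

FIRST(E) = {ε}
FIRST(S) = {false, then, true}  (via D do)
FIRST(J) = {false, then, true}  (via S do, E J J)
FIRST(A) = {false, then, true}  (via D, J true)
FIRST(D) = {false, then, true}  (via A)
FOLLOW(S) includes $ since S is the start symbol.
FOLLOW(S): in J->S do, S is followed by do with FIRST {do}. Thus FOLLOW(S) = {$, do}.
FOLLOW(J): in A->J true, J is followed by true with FIRST {true}; in J->E J J (occurrence 1), J is followed by J with FIRST {false, then, true}; in J->E J J (occurrence 2), the suffix after J is empty (adds nothing new). Thus FOLLOW(J) = {false, then, true}.
FOLLOW(E): in A->false E then, E is followed by then with FIRST {then}; in J->E J J, E is followed by J J with FIRST {false, then, true}. Thus FOLLOW(E) = {false, then, true}.
FOLLOW(A): in S->then A false, A is followed by false with FIRST {false}; in D->A, the suffix after A is empty, so FOLLOW(A) ⊇ FOLLOW(D) = {do, false}. Thus FOLLOW(A) = {do, false}.
FOLLOW(D): in S->D do, D is followed by do with FIRST {do}; in A->D, the suffix after D is empty, so FOLLOW(D) ⊇ FOLLOW(A) = {do, false}; in D->true D, the suffix after D is empty (adds nothing new). Thus FOLLOW(D) = {do, false}.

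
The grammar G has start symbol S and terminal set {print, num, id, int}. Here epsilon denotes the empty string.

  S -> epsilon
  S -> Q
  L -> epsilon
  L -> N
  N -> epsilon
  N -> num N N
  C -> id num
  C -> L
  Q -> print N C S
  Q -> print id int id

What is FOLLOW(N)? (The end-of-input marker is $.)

FIRST(N): from N->epsilon we get {epsilon}; from N->num N N we get {num}. So FIRST(N) = {epsilon, num}.
FIRST(Q): from Q->print N C S we get {print}; from Q->print id int id we get {print}. So FIRST(Q) = {print}.
FIRST(S): from S->epsilon we get {epsilon}; from S->Q we get {print}. So FIRST(S) = {epsilon, print}.
FIRST(L): from L->epsilon we get {epsilon}; from L->N we get {epsilon, num}. So FIRST(L) = {epsilon, num}.
FIRST(C): from C->id num we get {id}; from C->L we get {epsilon, num}. So FIRST(C) = {epsilon, id, num}.
FOLLOW(S) includes $ since S is the start symbol.
FOLLOW(S): in Q->print N C S, the suffix after S is empty, so FOLLOW(S) ⊇ FOLLOW(Q) = {$}. Thus FOLLOW(S) = {$}.
FOLLOW(Q): in S->Q, the suffix after Q is empty, so FOLLOW(Q) ⊇ FOLLOW(S) = {$}. Thus FOLLOW(Q) = {$}.
FOLLOW(C): in Q->print N C S, C is followed by S with FIRST {epsilon, print}; in Q->print N C S, the suffix after C is nullable, so FOLLOW(C) ⊇ FOLLOW(Q) = {$}. Thus FOLLOW(C) = {$, print}.
FOLLOW(L): in C->L, the suffix after L is empty, so FOLLOW(L) ⊇ FOLLOW(C) = {$, print}. Thus FOLLOW(L) = {$, print}.
FOLLOW(N): in L->N, the suffix after N is empty, so FOLLOW(N) ⊇ FOLLOW(L) = {$, print}; in N->num N N (occurrence 1), N is followed by N with FIRST {epsilon, num}; in N->num N N (occurrence 1), the suffix after N is nullable (adds nothing new); in N->num N N (occurrence 2), the suffix after N is empty (adds nothing new); in Q->print N C S, N is followed by C S with FIRST {epsilon, id, num, print}; in Q->print N C S, the suffix after N is nullable, so FOLLOW(N) ⊇ FOLLOW(Q) = {$}. Thus FOLLOW(N) = {$, id, num, print}.

{$, id, num, print}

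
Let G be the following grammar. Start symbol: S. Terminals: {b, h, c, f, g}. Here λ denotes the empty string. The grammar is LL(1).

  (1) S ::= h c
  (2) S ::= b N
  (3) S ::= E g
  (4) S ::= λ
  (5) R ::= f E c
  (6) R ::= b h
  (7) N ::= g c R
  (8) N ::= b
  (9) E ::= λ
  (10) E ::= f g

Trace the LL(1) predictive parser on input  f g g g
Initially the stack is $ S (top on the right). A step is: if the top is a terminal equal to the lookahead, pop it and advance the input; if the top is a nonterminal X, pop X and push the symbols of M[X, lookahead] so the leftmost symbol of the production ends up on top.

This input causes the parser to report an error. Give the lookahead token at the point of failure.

     Stack    Input      Action
  1  $ S      f g g g $  expand S ::= E g
  2  $ g E    f g g g $  expand E ::= f g
  3  $ g g f  f g g g $  match f
  4  $ g g    g g g $    match g
  5  $ g      g g $      match g
  6  $        g $        error: stack empty but input remains

g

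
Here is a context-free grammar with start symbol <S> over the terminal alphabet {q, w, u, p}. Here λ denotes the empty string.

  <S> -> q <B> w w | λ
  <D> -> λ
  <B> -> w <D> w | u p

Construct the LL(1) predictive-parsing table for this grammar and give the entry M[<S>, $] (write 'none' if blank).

FIRST(<S>) = {λ, q}
FIRST(<D>) = {λ}
FIRST(<B>) = {u, w}
FOLLOW(<S>) includes $ since <S> is the start symbol.
FOLLOW(<S>): <S> appears on no right-hand side. Thus FOLLOW(<S>) = {$}.
For <S> -> q <B> w w: FIRST(q <B> w w) = {q}, so it goes in M[<S>, t] for t ∈ {q}.
For <S> -> λ: FIRST(λ) = {λ}, so it goes in M[<S>, t] for t ∈ {}; since λ ∈ FIRST, also for every t ∈ FOLLOW(<S>) = {$}.

<S> -> λ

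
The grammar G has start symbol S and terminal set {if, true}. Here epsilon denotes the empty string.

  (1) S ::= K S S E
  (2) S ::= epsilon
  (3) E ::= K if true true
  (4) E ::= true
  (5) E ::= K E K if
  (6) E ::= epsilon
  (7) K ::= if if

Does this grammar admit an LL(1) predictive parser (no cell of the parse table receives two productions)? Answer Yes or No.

FIRST(S) = {epsilon, if}
FIRST(E) = {epsilon, if, true}
FIRST(K) = {if}
FOLLOW(S) = {$, if, true}
FOLLOW(E) = {$, if, true}
FOLLOW(K) = {$, if, true}
Cell M[E, if] receives both E ::= K if true true and E ::= K E K if and E ::= epsilon — the grammar is not LL(1).

No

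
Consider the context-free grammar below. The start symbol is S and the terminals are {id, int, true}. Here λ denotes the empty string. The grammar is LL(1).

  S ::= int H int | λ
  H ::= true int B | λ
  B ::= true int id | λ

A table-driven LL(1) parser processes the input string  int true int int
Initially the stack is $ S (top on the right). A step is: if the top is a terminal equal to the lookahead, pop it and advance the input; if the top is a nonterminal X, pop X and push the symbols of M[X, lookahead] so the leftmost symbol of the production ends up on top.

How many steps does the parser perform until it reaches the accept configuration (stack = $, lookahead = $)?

     Stack             Input               Action
  1  $ S               int true int int $  expand S ::= int H int
  2  $ int H int       int true int int $  match int
  3  $ int H           true int int $      expand H ::= true int B
  4  $ int B int true  true int int $      match true
  5  $ int B int       int int $           match int
  6  $ int B           int $               expand B ::= λ
  7  $ int             int $               match int
Accept reached after 7 steps.

7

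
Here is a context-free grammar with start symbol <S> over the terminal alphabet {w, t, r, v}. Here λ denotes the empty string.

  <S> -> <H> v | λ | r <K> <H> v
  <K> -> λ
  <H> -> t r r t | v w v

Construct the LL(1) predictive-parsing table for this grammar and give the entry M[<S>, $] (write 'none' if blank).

FIRST(<K>): from <K>->λ we get {λ}. So FIRST(<K>) = {λ}.
FIRST(<H>): from <H>->t r r t we get {t}; from <H>->v w v we get {v}. So FIRST(<H>) = {t, v}.
FIRST(<S>): from <S>-><H> v we get {t, v}; from <S>->λ we get {λ}; from <S>->r <K> <H> v we get {r}. So FIRST(<S>) = {λ, r, t, v}.
FOLLOW(<S>) includes $ since <S> is the start symbol.
FOLLOW(<S>): <S> appears on no right-hand side. Thus FOLLOW(<S>) = {$}.
For <S> -> <H> v: FIRST(<H> v) = {t, v}, so it goes in M[<S>, t] for t ∈ {t, v}.
For <S> -> λ: FIRST(λ) = {λ}, so it goes in M[<S>, t] for t ∈ {}; since λ ∈ FIRST, also for every t ∈ FOLLOW(<S>) = {$}.
For <S> -> r <K> <H> v: FIRST(r <K> <H> v) = {r}, so it goes in M[<S>, t] for t ∈ {r}.

<S> -> λ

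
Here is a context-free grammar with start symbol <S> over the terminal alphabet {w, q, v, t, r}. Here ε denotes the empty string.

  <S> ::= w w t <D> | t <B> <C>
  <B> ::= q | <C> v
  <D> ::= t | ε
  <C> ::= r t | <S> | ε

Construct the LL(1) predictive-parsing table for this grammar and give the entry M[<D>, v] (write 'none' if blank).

<D> ::= ε

FIRST(<S>) = {t, w}
FIRST(<D>) = {ε, t}
FIRST(<C>) = {ε, r, t, w}  (via <S>)
FIRST(<B>) = {q, r, t, v, w}  (via <C> v)
FOLLOW(<S>) includes $ since <S> is the start symbol.
FOLLOW(<S>): in <C>::=<S>, the suffix after <S> is empty, so FOLLOW(<S>) ⊇ FOLLOW(<C>) = {$, v}. Thus FOLLOW(<S>) = {$, v}.
FOLLOW(<D>): in <S>::=w w t <D>, the suffix after <D> is empty, so FOLLOW(<D>) ⊇ FOLLOW(<S>) = {$, v}. Thus FOLLOW(<D>) = {$, v}.
For <D> ::= t: FIRST(t) = {t}, so it goes in M[<D>, t] for t ∈ {t}.
For <D> ::= ε: FIRST(ε) = {ε}, so it goes in M[<D>, t] for t ∈ {}; since ε ∈ FIRST, also for every t ∈ FOLLOW(<D>) = {$, v}.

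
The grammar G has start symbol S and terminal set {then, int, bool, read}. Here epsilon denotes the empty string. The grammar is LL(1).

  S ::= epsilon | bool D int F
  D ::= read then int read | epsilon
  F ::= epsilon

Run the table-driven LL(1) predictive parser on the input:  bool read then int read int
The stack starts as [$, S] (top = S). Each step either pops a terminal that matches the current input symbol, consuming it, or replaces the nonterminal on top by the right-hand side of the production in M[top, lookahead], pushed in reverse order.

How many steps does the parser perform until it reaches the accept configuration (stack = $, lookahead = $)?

step 1: stack=$ S  input=bool read then int read int $  — expand S ::= bool D int F
step 2: stack=$ F int D bool  input=bool read then int read int $  — match bool
step 3: stack=$ F int D  input=read then int read int $  — expand D ::= read then int read
step 4: stack=$ F int read int then read  input=read then int read int $  — match read
step 5: stack=$ F int read int then  input=then int read int $  — match then
step 6: stack=$ F int read int  input=int read int $  — match int
step 7: stack=$ F int read  input=read int $  — match read
step 8: stack=$ F int  input=int $  — match int
step 9: stack=$ F  input=$  — expand F ::= epsilon
Accept reached after 9 steps.

9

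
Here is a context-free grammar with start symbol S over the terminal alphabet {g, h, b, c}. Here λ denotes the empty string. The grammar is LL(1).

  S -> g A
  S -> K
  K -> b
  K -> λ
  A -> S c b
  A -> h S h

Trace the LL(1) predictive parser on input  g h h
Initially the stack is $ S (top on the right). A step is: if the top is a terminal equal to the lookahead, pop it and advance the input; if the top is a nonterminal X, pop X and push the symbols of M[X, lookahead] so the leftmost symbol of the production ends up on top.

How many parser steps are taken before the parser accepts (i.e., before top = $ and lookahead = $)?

7

     Stack    Input    Action
  1  $ S      g h h $  expand S -> g A
  2  $ A g    g h h $  match g
  3  $ A      h h $    expand A -> h S h
  4  $ h S h  h h $    match h
  5  $ h S    h $      expand S -> K
  6  $ h K    h $      expand K -> λ
  7  $ h      h $      match h
Accept reached after 7 steps.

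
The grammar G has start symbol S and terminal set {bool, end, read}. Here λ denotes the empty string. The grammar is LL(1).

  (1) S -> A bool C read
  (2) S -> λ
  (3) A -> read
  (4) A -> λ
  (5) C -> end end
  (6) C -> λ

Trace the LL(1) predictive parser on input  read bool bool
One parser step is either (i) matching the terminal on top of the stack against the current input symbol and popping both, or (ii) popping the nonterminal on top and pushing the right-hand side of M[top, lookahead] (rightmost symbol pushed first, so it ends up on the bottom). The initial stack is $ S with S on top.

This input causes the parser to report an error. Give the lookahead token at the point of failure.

     Stack               Input             Action
  1  $ S                 read bool bool $  expand S -> A bool C read
  2  $ read C bool A     read bool bool $  expand A -> read
  3  $ read C bool read  read bool bool $  match read
  4  $ read C bool       bool bool $       match bool
  5  $ read C            bool $            error: M[C, bool] is empty

bool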